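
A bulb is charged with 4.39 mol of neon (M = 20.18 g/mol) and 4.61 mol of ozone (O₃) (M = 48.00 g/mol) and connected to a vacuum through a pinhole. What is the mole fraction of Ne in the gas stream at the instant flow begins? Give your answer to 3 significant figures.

0.595

Each component's effusion rate ∝ (its partial pressure)·(1/√M) ∝ n_i/√M_i.
x_Ne(eff) = (n_Ne/√M_Ne) / (n_Ne/√M_Ne + n_O₃/√M_O₃)
= (4.39/√20.18) / (4.39/√20.18 + 4.61/√48.00) = 0.9772/(0.9772 + 0.6654) = 0.595.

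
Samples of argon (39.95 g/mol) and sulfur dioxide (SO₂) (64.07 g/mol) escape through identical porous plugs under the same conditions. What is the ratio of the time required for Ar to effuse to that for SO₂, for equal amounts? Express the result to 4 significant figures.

0.7896

From Graham's law, t_Ar/t_SO₂ = √(M_Ar/M_SO₂) = √(39.95/64.07) = √0.6235 = 0.7896.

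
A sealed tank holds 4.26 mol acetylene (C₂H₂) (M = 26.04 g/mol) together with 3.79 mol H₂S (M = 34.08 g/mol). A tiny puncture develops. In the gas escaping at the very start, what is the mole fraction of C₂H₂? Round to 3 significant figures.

Each component's effusion rate ∝ (its partial pressure)·(1/√M) ∝ n_i/√M_i.
So x_C₂H₂ in the escaping gas = (n_C₂H₂/√M_C₂H₂) / Σ(n_i/√M_i)
= (4.26/√26.04) / (4.26/√26.04 + 3.79/√34.08) = 0.8348/(0.8348 + 0.6492) = 0.563.

0.563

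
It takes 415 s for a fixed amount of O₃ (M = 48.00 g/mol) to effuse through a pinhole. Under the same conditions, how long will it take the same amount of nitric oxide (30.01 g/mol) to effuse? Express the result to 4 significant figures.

328.1 s

By Graham's law, t_NO/t_O₃ = √(M_NO/M_O₃) = √(30.01/48.00) = √0.6252 = 0.7907.
So the time for NO is 415 × 0.7907 = 328.1 s.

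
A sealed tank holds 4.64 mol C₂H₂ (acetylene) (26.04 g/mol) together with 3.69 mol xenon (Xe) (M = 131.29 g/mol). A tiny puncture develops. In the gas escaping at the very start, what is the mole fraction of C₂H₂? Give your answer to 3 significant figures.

Effusion rate of each component ∝ n_i/√M_i (partial pressure × 1/√M).
Mole fraction of C₂H₂ in the effusate = (n_C₂H₂/√M_C₂H₂) / (n_C₂H₂/√M_C₂H₂ + n_Xe/√M_Xe)
= (4.64/√26.04) / (4.64/√26.04 + 3.69/√131.29) = 0.9093/(0.9093 + 0.3220) = 0.738.

0.738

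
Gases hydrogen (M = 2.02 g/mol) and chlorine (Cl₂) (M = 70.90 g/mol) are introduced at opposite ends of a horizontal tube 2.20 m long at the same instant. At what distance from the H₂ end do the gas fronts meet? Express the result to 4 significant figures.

The fronts meet when d_H₂ + d_Cl₂ = L with d_H₂/d_Cl₂ = √(M_Cl₂/M_H₂) (Graham's law). Here √(M_Cl₂/M_H₂) = √(70.90/2.02) = 5.924.
With d_H₂ + d_Cl₂ = 2.20 m, d_Cl₂ = 2.20/(1 + 5.924) = 0.3177 m.
d_H₂ = 2.20 − 0.3177 = 1.882 m.

1.882 m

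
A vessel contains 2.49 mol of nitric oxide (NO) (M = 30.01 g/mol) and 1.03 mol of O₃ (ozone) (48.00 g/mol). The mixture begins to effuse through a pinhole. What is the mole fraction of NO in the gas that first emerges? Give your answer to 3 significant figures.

0.754

Each component's effusion rate ∝ (its partial pressure)·(1/√M) ∝ n_i/√M_i.
x_NO(eff) = (n_NO/√M_NO) / (n_NO/√M_NO + n_O₃/√M_O₃)
= (2.49/√30.01) / (2.49/√30.01 + 1.03/√48.00) = 0.4545/(0.4545 + 0.1487) = 0.754.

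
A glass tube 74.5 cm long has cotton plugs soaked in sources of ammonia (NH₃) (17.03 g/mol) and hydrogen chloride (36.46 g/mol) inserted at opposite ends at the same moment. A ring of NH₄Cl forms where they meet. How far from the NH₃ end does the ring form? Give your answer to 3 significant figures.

In equal time, each gas travels a distance ∝ its rate ∝ 1/√M, so d_NH₃/d_HCl = √(M_HCl/M_NH₃) = √(36.46/17.03) = 1.463.
With d_NH₃ + d_HCl = 74.5 cm, d_HCl = 74.5/(1 + 1.463) = 30.25 cm.
d_NH₃ = 74.5 − 30.25 = 44.3 cm.

44.3 cm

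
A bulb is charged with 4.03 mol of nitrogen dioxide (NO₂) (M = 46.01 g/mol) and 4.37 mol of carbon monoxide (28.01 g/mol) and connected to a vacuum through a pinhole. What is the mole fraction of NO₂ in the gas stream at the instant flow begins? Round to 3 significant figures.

Rate_i ∝ x_i/√M_i (Graham's law weighted by mole fraction), so the effusate composition follows n_i/√M_i.
x_NO₂(eff) = (n_NO₂/√M_NO₂) / (n_NO₂/√M_NO₂ + n_CO/√M_CO)
= (4.03/√46.01) / (4.03/√46.01 + 4.37/√28.01) = 0.5941/(0.5941 + 0.8257) = 0.418.

0.418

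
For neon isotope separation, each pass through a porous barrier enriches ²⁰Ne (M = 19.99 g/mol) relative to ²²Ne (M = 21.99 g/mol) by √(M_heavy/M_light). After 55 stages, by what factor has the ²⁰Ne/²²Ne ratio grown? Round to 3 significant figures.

13.8

Overall factor = α^55 with α = √(21.99/19.99), i.e. (21.99/19.99)^(55/2).
= 1.10005^(55/2) = 13.8.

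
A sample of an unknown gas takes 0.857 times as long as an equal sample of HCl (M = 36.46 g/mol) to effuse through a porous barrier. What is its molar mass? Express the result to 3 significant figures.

By Graham's law, t_X/t_HCl = √(M_X/M_HCl).
0.857 = √(M_X/36.46)
M_X = 36.46 × 0.857² = 36.46 × 0.7344 = 26.8 g/mol

26.8 g/mol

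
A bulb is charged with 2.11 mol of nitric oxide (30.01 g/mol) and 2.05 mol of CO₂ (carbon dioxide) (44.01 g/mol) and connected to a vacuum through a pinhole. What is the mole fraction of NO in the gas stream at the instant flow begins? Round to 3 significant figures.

Each component's effusion rate ∝ (its partial pressure)·(1/√M) ∝ n_i/√M_i.
x_NO(eff) = (n_NO/√M_NO) / (n_NO/√M_NO + n_CO₂/√M_CO₂)
= (2.11/√30.01) / (2.11/√30.01 + 2.05/√44.01) = 0.3852/(0.3852 + 0.3090) = 0.555.

0.555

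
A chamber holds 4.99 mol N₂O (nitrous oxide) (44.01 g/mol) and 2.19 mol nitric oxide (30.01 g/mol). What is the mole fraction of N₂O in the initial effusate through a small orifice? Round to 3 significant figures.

Rate_i ∝ x_i/√M_i (Graham's law weighted by mole fraction), so the effusate composition follows n_i/√M_i.
x_N₂O(eff) = (n_N₂O/√M_N₂O) / (n_N₂O/√M_N₂O + n_NO/√M_NO)
= (4.99/√44.01) / (4.99/√44.01 + 2.19/√30.01) = 0.7522/(0.7522 + 0.3998) = 0.653.

0.653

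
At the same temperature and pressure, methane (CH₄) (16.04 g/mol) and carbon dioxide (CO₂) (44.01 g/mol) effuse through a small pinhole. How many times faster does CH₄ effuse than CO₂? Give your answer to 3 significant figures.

1.66

Using Graham's law: rate_CH₄/rate_CO₂ = √(M_CO₂/M_CH₄) = √(44.01/16.04) = √2.744 = 1.66.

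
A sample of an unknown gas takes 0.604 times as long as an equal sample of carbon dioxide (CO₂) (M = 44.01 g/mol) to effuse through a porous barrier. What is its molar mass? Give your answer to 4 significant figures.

Using Graham's law: t_X/t_CO₂ = √(M_X/M_CO₂).
0.604 = √(M_X/44.01)
M_X = 44.01 × 0.604² = 44.01 × 0.3648 = 16.06 g/mol

16.06 g/mol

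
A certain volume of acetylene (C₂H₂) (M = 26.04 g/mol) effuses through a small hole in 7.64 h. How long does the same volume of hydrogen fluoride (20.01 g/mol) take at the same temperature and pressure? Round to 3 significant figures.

6.70 h

By Graham's law, t_HF/t_C₂H₂ = √(M_HF/M_C₂H₂) = √(20.01/26.04) = √0.7684 = 0.8766.
So the time for HF is 7.64 × 0.8766 = 6.70 h.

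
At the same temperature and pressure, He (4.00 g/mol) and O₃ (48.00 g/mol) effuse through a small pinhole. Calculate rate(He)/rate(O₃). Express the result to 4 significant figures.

3.464

From Graham's law, rate_He/rate_O₃ = √(M_O₃/M_He) = √(48.00/4.00) = √12.00 = 3.464.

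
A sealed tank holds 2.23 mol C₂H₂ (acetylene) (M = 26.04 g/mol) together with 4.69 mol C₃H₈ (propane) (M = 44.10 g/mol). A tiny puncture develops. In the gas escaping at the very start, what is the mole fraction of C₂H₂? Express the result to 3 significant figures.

0.382

Rate_i ∝ x_i/√M_i (Graham's law weighted by mole fraction), so the effusate composition follows n_i/√M_i.
x_C₂H₂(eff) = (n_C₂H₂/√M_C₂H₂) / (n_C₂H₂/√M_C₂H₂ + n_C₃H₈/√M_C₃H₈)
= (2.23/√26.04) / (2.23/√26.04 + 4.69/√44.10) = 0.4370/(0.4370 + 0.7062) = 0.382.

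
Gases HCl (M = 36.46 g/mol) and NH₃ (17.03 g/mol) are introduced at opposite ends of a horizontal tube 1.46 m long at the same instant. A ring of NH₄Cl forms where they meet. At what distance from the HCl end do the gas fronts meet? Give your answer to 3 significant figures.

0.593 m

In equal time, each gas travels a distance ∝ its rate ∝ 1/√M, so d_HCl/d_NH₃ = √(M_NH₃/M_HCl) = √(17.03/36.46) = 0.6834.
With d_HCl + d_NH₃ = 1.46 m, d_NH₃ = 1.46/(1 + 0.6834) = 0.8673 m.
d_HCl = 1.46 − 0.8673 = 0.593 m.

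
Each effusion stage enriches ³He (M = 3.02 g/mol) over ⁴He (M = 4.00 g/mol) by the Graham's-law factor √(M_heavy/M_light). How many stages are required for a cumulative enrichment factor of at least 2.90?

8

Per stage α = (4.00/3.02)^(1/2) = 1.32450^0.5, giving ln α = 0.1405.
Need α^N ≥ 2.90 ⇒ N ≥ ln(2.90) / ln α = 1.065 / 0.1405 = 7.58.
So at least 8 stages are needed.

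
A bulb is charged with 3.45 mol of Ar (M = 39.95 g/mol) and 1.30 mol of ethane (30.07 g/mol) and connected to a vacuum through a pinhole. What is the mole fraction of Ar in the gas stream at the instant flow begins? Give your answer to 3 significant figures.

0.697

The effusion rate of species i is ∝ p_i/√M_i ∝ n_i/√M_i.
x_Ar(eff) = (n_Ar/√M_Ar) / (n_Ar/√M_Ar + n_C₂H₆/√M_C₂H₆)
= (3.45/√39.95) / (3.45/√39.95 + 1.30/√30.07) = 0.5458/(0.5458 + 0.2371) = 0.697.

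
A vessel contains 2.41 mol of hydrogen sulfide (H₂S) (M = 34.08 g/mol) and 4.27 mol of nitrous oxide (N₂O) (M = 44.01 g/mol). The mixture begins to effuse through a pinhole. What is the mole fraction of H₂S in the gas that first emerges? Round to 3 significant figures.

0.391

Each component's effusion rate ∝ (its partial pressure)·(1/√M) ∝ n_i/√M_i.
Mole fraction of H₂S in the effusate = (n_H₂S/√M_H₂S) / (n_H₂S/√M_H₂S + n_N₂O/√M_N₂O)
= (2.41/√34.08) / (2.41/√34.08 + 4.27/√44.01) = 0.4128/(0.4128 + 0.6437) = 0.391.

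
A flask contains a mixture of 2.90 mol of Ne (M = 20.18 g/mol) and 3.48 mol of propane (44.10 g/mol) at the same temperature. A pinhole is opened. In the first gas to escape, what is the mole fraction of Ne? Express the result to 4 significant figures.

0.5520

Effusion rate of each component ∝ n_i/√M_i (partial pressure × 1/√M).
x_Ne(eff) = (n_Ne/√M_Ne) / (n_Ne/√M_Ne + n_C₃H₈/√M_C₃H₈)
= (2.90/√20.18) / (2.90/√20.18 + 3.48/√44.10) = 0.6456/(0.6456 + 0.5240) = 0.5520.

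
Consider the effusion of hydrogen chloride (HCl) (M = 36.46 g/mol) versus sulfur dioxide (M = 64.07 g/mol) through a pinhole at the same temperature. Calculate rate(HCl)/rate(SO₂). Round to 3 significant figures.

Using Graham's law: rate_HCl/rate_SO₂ = √(M_SO₂/M_HCl) = √(64.07/36.46) = √1.757 = 1.33.

1.33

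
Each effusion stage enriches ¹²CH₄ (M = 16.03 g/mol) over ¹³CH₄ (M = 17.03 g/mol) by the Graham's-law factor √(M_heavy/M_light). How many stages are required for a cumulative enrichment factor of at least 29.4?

112

Single-stage factor α = √(17.03/16.03), so ln α = ½ ln(1.06238) = 0.03026.
Need α^N ≥ 29.4 ⇒ N ≥ ln(29.4) / ln α = 3.381 / 0.03026 = 111.74.
Minimum whole number of stages: N = 112.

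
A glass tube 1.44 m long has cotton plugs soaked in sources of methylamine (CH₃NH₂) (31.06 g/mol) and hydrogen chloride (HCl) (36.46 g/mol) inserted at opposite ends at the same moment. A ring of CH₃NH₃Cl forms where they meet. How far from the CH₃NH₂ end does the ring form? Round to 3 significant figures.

0.749 m

In equal time, each gas travels a distance ∝ its rate ∝ 1/√M, so d_CH₃NH₂/d_HCl = √(M_HCl/M_CH₃NH₂) = √(36.46/31.06) = 1.083.
With d_CH₃NH₂ + d_HCl = 1.44 m, d_HCl = 1.44/(1 + 1.083) = 0.6912 m.
d_CH₃NH₂ = 1.44 − 0.6912 = 0.749 m.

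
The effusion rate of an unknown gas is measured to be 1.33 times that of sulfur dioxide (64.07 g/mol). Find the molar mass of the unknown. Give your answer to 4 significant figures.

Graham's law gives rate_X/rate_SO₂ = √(M_SO₂/M_X).
1.33 = √(64.07/M_X)
M_X = 64.07 / 1.33² = 64.07 / 1.769 = 36.22 g/mol

36.22 g/mol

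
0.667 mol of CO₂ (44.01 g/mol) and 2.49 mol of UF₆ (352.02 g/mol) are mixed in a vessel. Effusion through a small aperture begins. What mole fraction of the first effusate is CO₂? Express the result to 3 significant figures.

Effusion rate of each component ∝ n_i/√M_i (partial pressure × 1/√M).
Mole fraction of CO₂ in the effusate = (n_CO₂/√M_CO₂) / (n_CO₂/√M_CO₂ + n_UF₆/√M_UF₆)
= (0.667/√44.01) / (0.667/√44.01 + 2.49/√352.02) = 0.1005/(0.1005 + 0.1327) = 0.431.

0.431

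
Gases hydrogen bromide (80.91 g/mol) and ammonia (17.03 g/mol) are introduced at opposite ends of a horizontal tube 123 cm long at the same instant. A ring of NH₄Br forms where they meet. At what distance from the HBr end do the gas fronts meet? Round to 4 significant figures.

38.68 cm

The fronts meet when d_HBr + d_NH₃ = L with d_HBr/d_NH₃ = √(M_NH₃/M_HBr) (Graham's law). Here √(M_NH₃/M_HBr) = √(17.03/80.91) = 0.4588.
With d_HBr + d_NH₃ = 123 cm, d_NH₃ = 123/(1 + 0.4588) = 84.32 cm.
d_HBr = 123 − 84.32 = 38.68 cm.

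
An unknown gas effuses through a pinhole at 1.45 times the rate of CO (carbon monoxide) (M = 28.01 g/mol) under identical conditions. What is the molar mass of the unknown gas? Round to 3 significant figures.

13.3 g/mol

Using Graham's law: rate_X/rate_CO = √(M_CO/M_X).
1.45 = √(28.01/M_X)
M_X = 28.01 / 1.45² = 28.01 / 2.103 = 13.3 g/mol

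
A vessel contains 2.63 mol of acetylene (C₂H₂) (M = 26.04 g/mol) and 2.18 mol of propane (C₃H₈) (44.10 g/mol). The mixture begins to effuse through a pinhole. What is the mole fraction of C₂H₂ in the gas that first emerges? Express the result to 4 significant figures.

Effusion rate of each component ∝ n_i/√M_i (partial pressure × 1/√M).
Mole fraction of C₂H₂ in the effusate = (n_C₂H₂/√M_C₂H₂) / (n_C₂H₂/√M_C₂H₂ + n_C₃H₈/√M_C₃H₈)
= (2.63/√26.04) / (2.63/√26.04 + 2.18/√44.10) = 0.5154/(0.5154 + 0.3283) = 0.6109.

0.6109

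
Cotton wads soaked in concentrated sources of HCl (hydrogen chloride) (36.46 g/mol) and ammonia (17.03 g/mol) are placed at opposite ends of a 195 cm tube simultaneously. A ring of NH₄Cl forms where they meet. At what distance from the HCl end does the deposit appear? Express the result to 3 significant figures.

The fronts meet when d_HCl + d_NH₃ = L with d_HCl/d_NH₃ = √(M_NH₃/M_HCl) (Graham's law). Here √(M_NH₃/M_HCl) = √(17.03/36.46) = 0.6834.
With d_HCl + d_NH₃ = 195 cm, d_NH₃ = 195/(1 + 0.6834) = 115.8 cm.
d_HCl = 195 − 115.8 = 79.2 cm.

79.2 cm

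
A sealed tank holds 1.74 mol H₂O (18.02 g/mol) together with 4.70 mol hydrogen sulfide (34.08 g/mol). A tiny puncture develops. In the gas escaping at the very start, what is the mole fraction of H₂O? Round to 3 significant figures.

0.337

Rate_i ∝ x_i/√M_i (Graham's law weighted by mole fraction), so the effusate composition follows n_i/√M_i.
x_H₂O(eff) = (n_H₂O/√M_H₂O) / (n_H₂O/√M_H₂O + n_H₂S/√M_H₂S)
= (1.74/√18.02) / (1.74/√18.02 + 4.70/√34.08) = 0.4099/(0.4099 + 0.8051) = 0.337.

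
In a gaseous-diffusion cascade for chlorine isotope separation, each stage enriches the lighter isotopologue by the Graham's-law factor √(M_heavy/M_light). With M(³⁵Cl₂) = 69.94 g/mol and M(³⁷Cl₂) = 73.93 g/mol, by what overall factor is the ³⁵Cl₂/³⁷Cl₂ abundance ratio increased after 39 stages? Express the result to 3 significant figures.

2.95

After 39 stages the ratio has grown by (√(73.93/69.94))^39 = (73.93/69.94)^(39/2).
= 1.05705^(39/2) = 2.95.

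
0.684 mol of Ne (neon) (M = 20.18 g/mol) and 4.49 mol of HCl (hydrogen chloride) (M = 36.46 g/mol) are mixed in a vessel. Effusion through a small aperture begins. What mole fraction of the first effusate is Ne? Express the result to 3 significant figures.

Effusion rate of each component ∝ n_i/√M_i (partial pressure × 1/√M).
Mole fraction of Ne in the effusate = (n_Ne/√M_Ne) / (n_Ne/√M_Ne + n_HCl/√M_HCl)
= (0.684/√20.18) / (0.684/√20.18 + 4.49/√36.46) = 0.1523/(0.1523 + 0.7436) = 0.170.

0.170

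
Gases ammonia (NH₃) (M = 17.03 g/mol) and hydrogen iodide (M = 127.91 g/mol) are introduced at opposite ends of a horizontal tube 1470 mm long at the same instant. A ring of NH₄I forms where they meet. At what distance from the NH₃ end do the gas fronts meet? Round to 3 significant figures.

1080 mm

Graham's law gives d_NH₃/d_HI = rate_NH₃/rate_HI = √(M_HI/M_NH₃) = √(127.91/17.03) = 2.741.
With d_NH₃ + d_HI = 1470 mm, d_HI = 1470/(1 + 2.741) = 393.0 mm.
d_NH₃ = 1470 − 393.0 = 1080 mm.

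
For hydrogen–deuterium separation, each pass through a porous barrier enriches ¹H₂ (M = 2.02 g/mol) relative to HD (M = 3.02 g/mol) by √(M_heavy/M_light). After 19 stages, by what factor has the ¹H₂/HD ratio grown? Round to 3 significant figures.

45.6

The single-stage factor is √(M_heavy/M_light), so 19 stages give [√(3.02/2.02)]^19 = (3.02/2.02)^(19/2).
= 1.49505^(19/2) = 45.6.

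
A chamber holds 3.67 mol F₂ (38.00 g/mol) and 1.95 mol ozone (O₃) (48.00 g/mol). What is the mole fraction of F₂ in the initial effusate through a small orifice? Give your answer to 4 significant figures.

Rate_i ∝ x_i/√M_i (Graham's law weighted by mole fraction), so the effusate composition follows n_i/√M_i.
Mole fraction of F₂ in the effusate = (n_F₂/√M_F₂) / (n_F₂/√M_F₂ + n_O₃/√M_O₃)
= (3.67/√38.00) / (3.67/√38.00 + 1.95/√48.00) = 0.5954/(0.5954 + 0.2815) = 0.6790.

0.6790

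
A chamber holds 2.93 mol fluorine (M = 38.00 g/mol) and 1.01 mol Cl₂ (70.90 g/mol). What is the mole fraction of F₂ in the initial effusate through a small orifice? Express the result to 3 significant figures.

0.798

Rate_i ∝ x_i/√M_i (Graham's law weighted by mole fraction), so the effusate composition follows n_i/√M_i.
So x_F₂ in the escaping gas = (n_F₂/√M_F₂) / Σ(n_i/√M_i)
= (2.93/√38.00) / (2.93/√38.00 + 1.01/√70.90) = 0.4753/(0.4753 + 0.1199) = 0.798.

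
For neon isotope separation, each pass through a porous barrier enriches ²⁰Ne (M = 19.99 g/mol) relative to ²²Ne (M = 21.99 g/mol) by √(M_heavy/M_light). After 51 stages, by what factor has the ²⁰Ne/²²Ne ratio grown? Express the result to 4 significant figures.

11.38

Each stage multiplies the ratio by α = √(21.99/19.99), so after 51 stages the overall factor is α^51 = (21.99/19.99)^(51/2).
= 1.10005^(51/2) = 11.38.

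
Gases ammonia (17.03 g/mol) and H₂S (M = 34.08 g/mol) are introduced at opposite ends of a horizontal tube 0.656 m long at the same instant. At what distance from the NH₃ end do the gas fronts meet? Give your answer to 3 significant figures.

The fronts meet when d_NH₃ + d_H₂S = L with d_NH₃/d_H₂S = √(M_H₂S/M_NH₃) (Graham's law). Here √(M_H₂S/M_NH₃) = √(34.08/17.03) = 1.415.
With d_NH₃ + d_H₂S = 0.656 m, d_H₂S = 0.656/(1 + 1.415) = 0.2717 m.
d_NH₃ = 0.656 − 0.2717 = 0.384 m.

0.384 m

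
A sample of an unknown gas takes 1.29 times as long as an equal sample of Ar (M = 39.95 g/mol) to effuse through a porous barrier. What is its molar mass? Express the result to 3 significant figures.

66.5 g/mol

Since effusion rate ∝ 1/√M, t_X/t_Ar = √(M_X/M_Ar).
1.29 = √(M_X/39.95)
M_X = 39.95 × 1.29² = 39.95 × 1.664 = 66.5 g/mol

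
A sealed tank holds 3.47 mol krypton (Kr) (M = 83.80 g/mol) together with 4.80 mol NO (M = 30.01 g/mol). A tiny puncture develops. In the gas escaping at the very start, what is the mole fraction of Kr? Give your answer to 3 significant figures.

0.302

Rate_i ∝ x_i/√M_i (Graham's law weighted by mole fraction), so the effusate composition follows n_i/√M_i.
So x_Kr in the escaping gas = (n_Kr/√M_Kr) / Σ(n_i/√M_i)
= (3.47/√83.80) / (3.47/√83.80 + 4.80/√30.01) = 0.3791/(0.3791 + 0.8762) = 0.302.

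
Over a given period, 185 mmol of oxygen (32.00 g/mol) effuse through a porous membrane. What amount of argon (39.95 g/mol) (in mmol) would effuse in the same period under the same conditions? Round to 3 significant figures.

Graham's law gives rate_Ar/rate_O₂ = √(M_O₂/M_Ar) = √(32.00/39.95) = √0.8010 = 0.8950.
So the amount for Ar is 185 × 0.8950 = 166 mmol.

166 mmol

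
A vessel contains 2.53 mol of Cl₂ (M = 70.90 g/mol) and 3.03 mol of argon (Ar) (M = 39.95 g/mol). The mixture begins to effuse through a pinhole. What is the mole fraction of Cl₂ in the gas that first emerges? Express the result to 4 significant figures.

Each component's effusion rate ∝ (its partial pressure)·(1/√M) ∝ n_i/√M_i.
So x_Cl₂ in the escaping gas = (n_Cl₂/√M_Cl₂) / Σ(n_i/√M_i)
= (2.53/√70.90) / (2.53/√70.90 + 3.03/√39.95) = 0.3005/(0.3005 + 0.4794) = 0.3853.

0.3853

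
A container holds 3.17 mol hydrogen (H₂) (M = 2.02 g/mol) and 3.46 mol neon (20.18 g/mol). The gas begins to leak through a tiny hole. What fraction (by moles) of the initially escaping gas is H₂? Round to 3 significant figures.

0.743

Effusion rate of each component ∝ n_i/√M_i (partial pressure × 1/√M).
Mole fraction of H₂ in the effusate = (n_H₂/√M_H₂) / (n_H₂/√M_H₂ + n_Ne/√M_Ne)
= (3.17/√2.02) / (3.17/√2.02 + 3.46/√20.18) = 2.230/(2.230 + 0.7702) = 0.743.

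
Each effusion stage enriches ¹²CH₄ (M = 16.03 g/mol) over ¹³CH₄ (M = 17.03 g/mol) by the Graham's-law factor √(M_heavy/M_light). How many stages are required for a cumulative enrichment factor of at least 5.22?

55

Single-stage factor α = √(17.03/16.03), so ln α = ½ ln(1.06238) = 0.03026.
Need α^N ≥ 5.22 ⇒ N ≥ ln(5.22) / ln α = 1.652 / 0.03026 = 54.61.
Rounding up, N = 55 stages.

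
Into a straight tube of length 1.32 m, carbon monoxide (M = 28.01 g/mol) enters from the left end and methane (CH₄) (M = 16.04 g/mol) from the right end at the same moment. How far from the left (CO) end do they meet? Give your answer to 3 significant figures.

0.569 m

Distances travelled in equal time are proportional to diffusion rates, so d_CO/d_CH₄ = √(M_CH₄/M_CO) = √(16.04/28.01) = 0.7567.
With d_CO + d_CH₄ = 1.32 m, d_CH₄ = 1.32/(1 + 0.7567) = 0.7514 m.
d_CO = 1.32 − 0.7514 = 0.569 m.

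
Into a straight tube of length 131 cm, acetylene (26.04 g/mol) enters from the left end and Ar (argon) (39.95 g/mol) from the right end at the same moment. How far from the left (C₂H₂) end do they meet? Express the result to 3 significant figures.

72.5 cm

In equal time, each gas travels a distance ∝ its rate ∝ 1/√M, so d_C₂H₂/d_Ar = √(M_Ar/M_C₂H₂) = √(39.95/26.04) = 1.239.
With d_C₂H₂ + d_Ar = 131 cm, d_Ar = 131/(1 + 1.239) = 58.52 cm.
d_C₂H₂ = 131 − 58.52 = 72.5 cm.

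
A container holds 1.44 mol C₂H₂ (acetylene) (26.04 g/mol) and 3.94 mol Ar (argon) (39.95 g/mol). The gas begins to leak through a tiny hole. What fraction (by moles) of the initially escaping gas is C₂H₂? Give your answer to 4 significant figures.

Effusion rate of each component ∝ n_i/√M_i (partial pressure × 1/√M).
So x_C₂H₂ in the escaping gas = (n_C₂H₂/√M_C₂H₂) / Σ(n_i/√M_i)
= (1.44/√26.04) / (1.44/√26.04 + 3.94/√39.95) = 0.2822/(0.2822 + 0.6234) = 0.3116.

0.3116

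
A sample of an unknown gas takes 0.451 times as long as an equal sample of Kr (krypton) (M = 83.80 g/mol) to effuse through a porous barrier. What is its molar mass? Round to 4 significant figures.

17.05 g/mol

Since effusion rate ∝ 1/√M, t_X/t_Kr = √(M_X/M_Kr).
0.451 = √(M_X/83.80)
M_X = 83.80 × 0.451² = 83.80 × 0.2034 = 17.05 g/mol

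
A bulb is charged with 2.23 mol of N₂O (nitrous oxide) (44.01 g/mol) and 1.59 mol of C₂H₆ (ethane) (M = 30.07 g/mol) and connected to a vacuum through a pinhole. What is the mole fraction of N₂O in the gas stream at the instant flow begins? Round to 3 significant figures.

0.537

Effusion rate of each component ∝ n_i/√M_i (partial pressure × 1/√M).
So x_N₂O in the escaping gas = (n_N₂O/√M_N₂O) / Σ(n_i/√M_i)
= (2.23/√44.01) / (2.23/√44.01 + 1.59/√30.07) = 0.3361/(0.3361 + 0.2900) = 0.537.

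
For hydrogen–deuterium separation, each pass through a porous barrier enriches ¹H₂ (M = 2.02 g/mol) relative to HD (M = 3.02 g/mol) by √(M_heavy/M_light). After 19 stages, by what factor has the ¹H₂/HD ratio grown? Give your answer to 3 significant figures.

45.6

The single-stage factor is √(M_heavy/M_light), so 19 stages give [√(3.02/2.02)]^19 = (3.02/2.02)^(19/2).
= 1.49505^(19/2) = 45.6.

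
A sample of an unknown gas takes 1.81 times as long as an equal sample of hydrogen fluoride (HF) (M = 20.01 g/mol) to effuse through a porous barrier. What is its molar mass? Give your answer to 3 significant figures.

Graham's law gives t_X/t_HF = √(M_X/M_HF).
1.81 = √(M_X/20.01)
M_X = 20.01 × 1.81² = 20.01 × 3.276 = 65.6 g/mol

65.6 g/mol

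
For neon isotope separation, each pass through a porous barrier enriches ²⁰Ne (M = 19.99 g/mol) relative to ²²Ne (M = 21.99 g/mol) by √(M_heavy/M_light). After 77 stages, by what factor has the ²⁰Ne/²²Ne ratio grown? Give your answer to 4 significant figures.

The single-stage factor is √(M_heavy/M_light), so 77 stages give [√(21.99/19.99)]^77 = (21.99/19.99)^(77/2).
= 1.10005^(77/2) = 39.30.

39.30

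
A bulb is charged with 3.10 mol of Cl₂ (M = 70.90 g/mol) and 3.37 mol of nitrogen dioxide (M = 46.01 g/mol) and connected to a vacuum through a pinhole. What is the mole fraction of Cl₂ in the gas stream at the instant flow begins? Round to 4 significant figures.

0.4256

Each component's effusion rate ∝ (its partial pressure)·(1/√M) ∝ n_i/√M_i.
Mole fraction of Cl₂ in the effusate = (n_Cl₂/√M_Cl₂) / (n_Cl₂/√M_Cl₂ + n_NO₂/√M_NO₂)
= (3.10/√70.90) / (3.10/√70.90 + 3.37/√46.01) = 0.3682/(0.3682 + 0.4968) = 0.4256.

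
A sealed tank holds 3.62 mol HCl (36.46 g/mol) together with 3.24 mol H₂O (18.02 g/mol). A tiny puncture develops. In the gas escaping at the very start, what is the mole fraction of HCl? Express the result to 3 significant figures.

Rate_i ∝ x_i/√M_i (Graham's law weighted by mole fraction), so the effusate composition follows n_i/√M_i.
x_HCl(eff) = (n_HCl/√M_HCl) / (n_HCl/√M_HCl + n_H₂O/√M_H₂O)
= (3.62/√36.46) / (3.62/√36.46 + 3.24/√18.02) = 0.5995/(0.5995 + 0.7633) = 0.440.

0.440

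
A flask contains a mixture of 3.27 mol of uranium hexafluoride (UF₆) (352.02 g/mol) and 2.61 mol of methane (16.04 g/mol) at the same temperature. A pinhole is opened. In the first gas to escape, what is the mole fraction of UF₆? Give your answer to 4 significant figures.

Each component's effusion rate ∝ (its partial pressure)·(1/√M) ∝ n_i/√M_i.
So x_UF₆ in the escaping gas = (n_UF₆/√M_UF₆) / Σ(n_i/√M_i)
= (3.27/√352.02) / (3.27/√352.02 + 2.61/√16.04) = 0.1743/(0.1743 + 0.6517) = 0.2110.

0.2110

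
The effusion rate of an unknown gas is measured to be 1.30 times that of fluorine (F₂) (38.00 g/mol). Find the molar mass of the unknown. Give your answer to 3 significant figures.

22.5 g/mol

Using Graham's law: rate_X/rate_F₂ = √(M_F₂/M_X).
1.30 = √(38.00/M_X)
M_X = 38.00 / 1.30² = 38.00 / 1.690 = 22.5 g/mol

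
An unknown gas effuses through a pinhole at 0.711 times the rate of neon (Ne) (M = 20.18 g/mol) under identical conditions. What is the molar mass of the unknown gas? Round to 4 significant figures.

From Graham's law, rate_X/rate_Ne = √(M_Ne/M_X).
0.711 = √(20.18/M_X)
M_X = 20.18 / 0.711² = 20.18 / 0.5055 = 39.92 g/mol

39.92 g/mol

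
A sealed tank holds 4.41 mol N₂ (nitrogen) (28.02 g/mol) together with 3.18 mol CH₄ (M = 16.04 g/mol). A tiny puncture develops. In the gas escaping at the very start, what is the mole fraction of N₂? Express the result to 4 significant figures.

0.5120

Effusion rate of each component ∝ n_i/√M_i (partial pressure × 1/√M).
So x_N₂ in the escaping gas = (n_N₂/√M_N₂) / Σ(n_i/√M_i)
= (4.41/√28.02) / (4.41/√28.02 + 3.18/√16.04) = 0.8331/(0.8331 + 0.7940) = 0.5120.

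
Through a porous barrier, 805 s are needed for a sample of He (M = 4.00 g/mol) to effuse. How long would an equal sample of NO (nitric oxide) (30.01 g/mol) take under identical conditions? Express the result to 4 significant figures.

Graham's law gives t_NO/t_He = √(M_NO/M_He) = √(30.01/4.00) = √7.503 = 2.739.
So the time for NO is 805 × 2.739 = 2205 s.

2205 s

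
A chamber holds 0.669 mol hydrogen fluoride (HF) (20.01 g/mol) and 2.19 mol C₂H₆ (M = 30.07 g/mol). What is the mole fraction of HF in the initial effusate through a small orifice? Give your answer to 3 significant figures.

0.272

Each component's effusion rate ∝ (its partial pressure)·(1/√M) ∝ n_i/√M_i.
x_HF(eff) = (n_HF/√M_HF) / (n_HF/√M_HF + n_C₂H₆/√M_C₂H₆)
= (0.669/√20.01) / (0.669/√20.01 + 2.19/√30.07) = 0.1496/(0.1496 + 0.3994) = 0.272.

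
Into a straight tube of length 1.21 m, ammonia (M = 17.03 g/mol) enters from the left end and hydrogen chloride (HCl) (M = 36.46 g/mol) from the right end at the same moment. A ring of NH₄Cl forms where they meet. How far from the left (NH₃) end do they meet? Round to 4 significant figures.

The fronts meet when d_NH₃ + d_HCl = L with d_NH₃/d_HCl = √(M_HCl/M_NH₃) (Graham's law). Here √(M_HCl/M_NH₃) = √(36.46/17.03) = 1.463.
With d_NH₃ + d_HCl = 1.21 m, d_HCl = 1.21/(1 + 1.463) = 0.4912 m.
d_NH₃ = 1.21 − 0.4912 = 0.7188 m.

0.7188 m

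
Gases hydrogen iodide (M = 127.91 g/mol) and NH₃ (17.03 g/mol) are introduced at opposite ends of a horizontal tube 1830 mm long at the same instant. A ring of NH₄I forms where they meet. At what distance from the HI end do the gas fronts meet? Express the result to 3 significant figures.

In equal time, each gas travels a distance ∝ its rate ∝ 1/√M, so d_HI/d_NH₃ = √(M_NH₃/M_HI) = √(17.03/127.91) = 0.3649.
With d_HI + d_NH₃ = 1830 mm, d_NH₃ = 1830/(1 + 0.3649) = 1341 mm.
d_HI = 1830 − 1341 = 489 mm.

489 mm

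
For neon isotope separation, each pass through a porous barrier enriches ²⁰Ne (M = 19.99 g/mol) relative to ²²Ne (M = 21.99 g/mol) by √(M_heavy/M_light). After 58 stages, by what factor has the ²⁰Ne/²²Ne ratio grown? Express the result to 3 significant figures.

The single-stage factor is √(M_heavy/M_light), so 58 stages give [√(21.99/19.99)]^58 = (21.99/19.99)^(58/2).
= 1.10005^29 = 15.9.

15.9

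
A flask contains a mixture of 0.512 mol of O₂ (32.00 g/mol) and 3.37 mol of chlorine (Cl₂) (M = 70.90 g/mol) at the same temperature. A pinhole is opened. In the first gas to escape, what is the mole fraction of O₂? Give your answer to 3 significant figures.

The effusion rate of species i is ∝ p_i/√M_i ∝ n_i/√M_i.
So x_O₂ in the escaping gas = (n_O₂/√M_O₂) / Σ(n_i/√M_i)
= (0.512/√32.00) / (0.512/√32.00 + 3.37/√70.90) = 0.09051/(0.09051 + 0.4002) = 0.184.

0.184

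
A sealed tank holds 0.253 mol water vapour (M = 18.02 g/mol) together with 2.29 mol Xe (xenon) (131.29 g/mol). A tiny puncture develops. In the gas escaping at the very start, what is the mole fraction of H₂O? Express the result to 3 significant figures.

0.230

Each component's effusion rate ∝ (its partial pressure)·(1/√M) ∝ n_i/√M_i.
x_H₂O(eff) = (n_H₂O/√M_H₂O) / (n_H₂O/√M_H₂O + n_Xe/√M_Xe)
= (0.253/√18.02) / (0.253/√18.02 + 2.29/√131.29) = 0.05960/(0.05960 + 0.1999) = 0.230.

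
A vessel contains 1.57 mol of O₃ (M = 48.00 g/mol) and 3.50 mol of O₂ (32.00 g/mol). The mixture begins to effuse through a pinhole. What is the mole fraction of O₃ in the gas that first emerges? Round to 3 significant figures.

Effusion rate of each component ∝ n_i/√M_i (partial pressure × 1/√M).
x_O₃(eff) = (n_O₃/√M_O₃) / (n_O₃/√M_O₃ + n_O₂/√M_O₂)
= (1.57/√48.00) / (1.57/√48.00 + 3.50/√32.00) = 0.2266/(0.2266 + 0.6187) = 0.268.

0.268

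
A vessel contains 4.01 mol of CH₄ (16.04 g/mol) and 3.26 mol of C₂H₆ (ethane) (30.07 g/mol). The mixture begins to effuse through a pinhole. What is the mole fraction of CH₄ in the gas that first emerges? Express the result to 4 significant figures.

Rate_i ∝ x_i/√M_i (Graham's law weighted by mole fraction), so the effusate composition follows n_i/√M_i.
Mole fraction of CH₄ in the effusate = (n_CH₄/√M_CH₄) / (n_CH₄/√M_CH₄ + n_C₂H₆/√M_C₂H₆)
= (4.01/√16.04) / (4.01/√16.04 + 3.26/√30.07) = 1.001/(1.001 + 0.5945) = 0.6274.

0.6274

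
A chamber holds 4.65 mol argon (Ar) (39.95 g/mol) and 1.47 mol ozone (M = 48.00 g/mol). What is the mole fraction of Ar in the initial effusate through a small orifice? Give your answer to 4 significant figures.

0.7762

Effusion rate of each component ∝ n_i/√M_i (partial pressure × 1/√M).
So x_Ar in the escaping gas = (n_Ar/√M_Ar) / Σ(n_i/√M_i)
= (4.65/√39.95) / (4.65/√39.95 + 1.47/√48.00) = 0.7357/(0.7357 + 0.2122) = 0.7762.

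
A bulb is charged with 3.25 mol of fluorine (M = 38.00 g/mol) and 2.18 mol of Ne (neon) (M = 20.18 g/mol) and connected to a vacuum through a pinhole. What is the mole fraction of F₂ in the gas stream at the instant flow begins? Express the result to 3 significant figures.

Each component's effusion rate ∝ (its partial pressure)·(1/√M) ∝ n_i/√M_i.
x_F₂(eff) = (n_F₂/√M_F₂) / (n_F₂/√M_F₂ + n_Ne/√M_Ne)
= (3.25/√38.00) / (3.25/√38.00 + 2.18/√20.18) = 0.5272/(0.5272 + 0.4853) = 0.521.

0.521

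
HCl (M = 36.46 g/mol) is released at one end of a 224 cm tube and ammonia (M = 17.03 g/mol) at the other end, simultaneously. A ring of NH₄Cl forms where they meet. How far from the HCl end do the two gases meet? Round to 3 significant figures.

Graham's law gives d_HCl/d_NH₃ = rate_HCl/rate_NH₃ = √(M_NH₃/M_HCl) = √(17.03/36.46) = 0.6834.
With d_HCl + d_NH₃ = 224 cm, d_NH₃ = 224/(1 + 0.6834) = 133.1 cm.
d_HCl = 224 − 133.1 = 90.9 cm.

90.9 cm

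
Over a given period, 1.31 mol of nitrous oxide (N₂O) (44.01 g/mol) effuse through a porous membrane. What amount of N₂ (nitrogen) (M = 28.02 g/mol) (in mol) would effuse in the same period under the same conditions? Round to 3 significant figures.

From Graham's law, rate_N₂/rate_N₂O = √(M_N₂O/M_N₂) = √(44.01/28.02) = √1.571 = 1.253.
So the amount for N₂ is 1.31 × 1.253 = 1.64 mol.

1.64 mol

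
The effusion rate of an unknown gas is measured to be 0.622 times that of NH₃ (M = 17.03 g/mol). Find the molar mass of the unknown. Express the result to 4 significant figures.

44.02 g/mol

Using Graham's law: rate_X/rate_NH₃ = √(M_NH₃/M_X).
0.622 = √(17.03/M_X)
M_X = 17.03 / 0.622² = 17.03 / 0.3869 = 44.02 g/mol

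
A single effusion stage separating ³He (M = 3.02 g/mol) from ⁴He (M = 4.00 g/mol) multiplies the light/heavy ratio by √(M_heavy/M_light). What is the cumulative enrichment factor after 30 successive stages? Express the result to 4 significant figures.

After 30 stages the ratio has grown by (√(4.00/3.02))^30 = (4.00/3.02)^(30/2).
= 1.32450^15 = 67.73.

67.73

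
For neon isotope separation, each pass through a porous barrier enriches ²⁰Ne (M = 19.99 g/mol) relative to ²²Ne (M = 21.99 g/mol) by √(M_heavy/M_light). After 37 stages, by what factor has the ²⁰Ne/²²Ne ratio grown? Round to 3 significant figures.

After 37 stages the ratio has grown by (√(21.99/19.99))^37 = (21.99/19.99)^(37/2).
= 1.10005^(37/2) = 5.84.

5.84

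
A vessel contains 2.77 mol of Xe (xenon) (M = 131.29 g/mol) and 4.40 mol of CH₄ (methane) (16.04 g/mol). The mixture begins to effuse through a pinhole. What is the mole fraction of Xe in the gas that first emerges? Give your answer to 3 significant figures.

0.180

Rate_i ∝ x_i/√M_i (Graham's law weighted by mole fraction), so the effusate composition follows n_i/√M_i.
Mole fraction of Xe in the effusate = (n_Xe/√M_Xe) / (n_Xe/√M_Xe + n_CH₄/√M_CH₄)
= (2.77/√131.29) / (2.77/√131.29 + 4.40/√16.04) = 0.2417/(0.2417 + 1.099) = 0.180.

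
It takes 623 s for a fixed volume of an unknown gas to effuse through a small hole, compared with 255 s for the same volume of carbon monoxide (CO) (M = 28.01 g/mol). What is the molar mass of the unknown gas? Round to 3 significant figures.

167 g/mol

Graham's law gives t_X/t_CO = √(M_X/M_CO).
623/255 = 2.443 = √(M_X/28.01)
M_X = 28.01 × 2.443² = 28.01 × 5.969 = 167 g/mol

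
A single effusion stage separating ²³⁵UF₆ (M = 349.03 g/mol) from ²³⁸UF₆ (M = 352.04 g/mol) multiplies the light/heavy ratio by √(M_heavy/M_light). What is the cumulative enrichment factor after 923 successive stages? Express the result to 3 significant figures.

The single-stage factor is √(M_heavy/M_light), so 923 stages give [√(352.04/349.03)]^923 = (352.04/349.03)^(923/2).
= 1.00862^(923/2) = 52.6.

52.6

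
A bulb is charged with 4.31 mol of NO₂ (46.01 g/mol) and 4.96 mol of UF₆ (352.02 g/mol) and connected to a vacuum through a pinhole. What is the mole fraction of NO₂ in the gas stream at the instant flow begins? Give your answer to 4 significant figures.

0.7062

Each component's effusion rate ∝ (its partial pressure)·(1/√M) ∝ n_i/√M_i.
Mole fraction of NO₂ in the effusate = (n_NO₂/√M_NO₂) / (n_NO₂/√M_NO₂ + n_UF₆/√M_UF₆)
= (4.31/√46.01) / (4.31/√46.01 + 4.96/√352.02) = 0.6354/(0.6354 + 0.2644) = 0.7062.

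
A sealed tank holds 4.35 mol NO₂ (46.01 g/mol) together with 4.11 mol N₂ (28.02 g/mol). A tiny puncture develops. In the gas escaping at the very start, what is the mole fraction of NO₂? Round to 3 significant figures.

0.452

The effusion rate of species i is ∝ p_i/√M_i ∝ n_i/√M_i.
Mole fraction of NO₂ in the effusate = (n_NO₂/√M_NO₂) / (n_NO₂/√M_NO₂ + n_N₂/√M_N₂)
= (4.35/√46.01) / (4.35/√46.01 + 4.11/√28.02) = 0.6413/(0.6413 + 0.7764) = 0.452.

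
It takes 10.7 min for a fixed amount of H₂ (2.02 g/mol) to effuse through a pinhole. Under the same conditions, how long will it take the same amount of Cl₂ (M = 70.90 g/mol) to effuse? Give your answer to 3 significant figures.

Using Graham's law: t_Cl₂/t_H₂ = √(M_Cl₂/M_H₂) = √(70.90/2.02) = √35.10 = 5.924.
So the time for Cl₂ is 10.7 × 5.924 = 63.4 min.

63.4 min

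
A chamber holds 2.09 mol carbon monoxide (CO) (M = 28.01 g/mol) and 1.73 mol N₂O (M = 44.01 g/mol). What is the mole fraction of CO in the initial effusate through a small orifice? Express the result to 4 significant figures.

0.6023

The effusion rate of species i is ∝ p_i/√M_i ∝ n_i/√M_i.
So x_CO in the escaping gas = (n_CO/√M_CO) / Σ(n_i/√M_i)
= (2.09/√28.01) / (2.09/√28.01 + 1.73/√44.01) = 0.3949/(0.3949 + 0.2608) = 0.6023.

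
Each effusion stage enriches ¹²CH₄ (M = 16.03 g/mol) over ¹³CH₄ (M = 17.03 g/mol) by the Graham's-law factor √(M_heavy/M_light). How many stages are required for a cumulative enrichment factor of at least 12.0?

Per stage α = (17.03/16.03)^(1/2) = 1.06238^0.5, giving ln α = 0.03026.
Need α^N ≥ 12.0 ⇒ N ≥ ln(12.0) / ln α = 2.485 / 0.03026 = 82.13.
Rounding up, N = 83 stages.

83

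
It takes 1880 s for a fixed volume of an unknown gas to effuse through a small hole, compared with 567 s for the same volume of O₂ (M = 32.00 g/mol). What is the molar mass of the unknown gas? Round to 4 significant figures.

By Graham's law, t_X/t_O₂ = √(M_X/M_O₂).
1880/567 = 3.316 = √(M_X/32.00)
M_X = 32.00 × 3.316² = 32.00 × 10.99 = 351.8 g/mol

351.8 g/mol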